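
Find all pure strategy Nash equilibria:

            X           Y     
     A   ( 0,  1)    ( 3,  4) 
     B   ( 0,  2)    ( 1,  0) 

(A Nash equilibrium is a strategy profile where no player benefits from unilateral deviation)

Nash equilibrium: (A, Y), (B, X)

Work:
Best responses:
  P1 vs X: payoffs [0, 0] → best response A/B (payoff 0)
  P1 vs Y: payoffs [3, 1] → best response A (payoff 3)
  P2 vs A: payoffs [1, 4] → best response Y (payoff 4)
  P2 vs B: payoffs [2, 0] → best response X (payoff 2)
Mutual best responses: (A,Y), (B,X) → Nash equilibria.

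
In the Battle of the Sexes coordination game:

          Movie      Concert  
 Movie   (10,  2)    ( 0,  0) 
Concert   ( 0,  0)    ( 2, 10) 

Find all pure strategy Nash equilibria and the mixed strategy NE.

Pure NE: (Movie, Movie) and (Concert, Concert); Mixed NE: p = 0.8333, q = 0.1667

Work:
Check pure NE:
(Movie, Movie): (10, 2) - no unilateral deviation beneficial
(Concert, Concert): (2, 10) - no unilateral deviation beneficial
Mixed NE: P1 plays Movie with p = 0.8333, P2 plays Movie with q = 0.1667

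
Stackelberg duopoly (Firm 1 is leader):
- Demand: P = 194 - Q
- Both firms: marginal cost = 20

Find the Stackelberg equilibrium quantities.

q₁* (leader) = 87.0, q₂* (follower) = 43.5

Work:
Follower's reaction: q₂ = (a - c - q₁)/2
Leader substitutes: π₁ = q₁·(a - q₁ - (a-c-q₁)/2 - c)
FOC: q₁* = (194 - 20)/2 = 87.00
Then: q₂* = (194 - 20 - 87.0)/2 = 43.50
Leader has first-mover advantage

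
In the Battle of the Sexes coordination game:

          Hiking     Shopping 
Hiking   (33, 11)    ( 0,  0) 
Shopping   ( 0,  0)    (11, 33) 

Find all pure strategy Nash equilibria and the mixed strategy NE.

Pure NE: (Hiking, Hiking) and (Shopping, Shopping); Mixed NE: p = 0.75, q = 0.25

Work:
Check pure NE:
(Hiking, Hiking): (33, 11) - no unilateral deviation beneficial
(Shopping, Shopping): (11, 33) - no unilateral deviation beneficial
Mixed NE: P1 plays Hiking with p = 0.75, P2 plays Hiking with q = 0.25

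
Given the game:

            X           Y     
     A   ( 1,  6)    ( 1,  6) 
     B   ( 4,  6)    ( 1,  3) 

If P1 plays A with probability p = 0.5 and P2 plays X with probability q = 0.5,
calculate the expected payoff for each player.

E[P1] = 1.75, E[P2] = 5.25

Work:
E[P1] = p·q·π₁(A,X) + p·(1-q)·π₁(A,Y) + (1-p)·q·π₁(B,X) + (1-p)·(1-q)·π₁(B,Y)
= 0.5·0.5·1 + 0.5·0.5·1 + 0.5·0.5·4 + 0.5·0.5·1
= 1.75

E[P2] = 5.25 (similar calculation)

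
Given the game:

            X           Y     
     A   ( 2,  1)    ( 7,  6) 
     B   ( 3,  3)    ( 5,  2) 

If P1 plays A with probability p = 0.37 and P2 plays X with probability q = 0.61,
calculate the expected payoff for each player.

E[P1] = 3.8429, E[P2] = 2.7358

Work:
E[P1] = p·q·π₁(A,X) + p·(1-q)·π₁(A,Y) + (1-p)·q·π₁(B,X) + (1-p)·(1-q)·π₁(B,Y)
= 0.37·0.61·2 + 0.37·0.39·7 + 0.63·0.61·3 + 0.63·0.39·5
= 3.8429

E[P2] = 2.7358 (similar calculation)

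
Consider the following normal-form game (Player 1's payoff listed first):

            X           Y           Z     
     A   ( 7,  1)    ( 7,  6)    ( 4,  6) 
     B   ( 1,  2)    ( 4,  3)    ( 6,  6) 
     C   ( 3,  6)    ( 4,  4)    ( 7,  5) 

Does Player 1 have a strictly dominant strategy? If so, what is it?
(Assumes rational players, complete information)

No strictly dominant strategy exists for Player 1

Work:
A strategy strictly dominates another if it gives a strictly higher payoff against every opponent action. Compare each pair of P1's strategies column-by-column:
  A vs B: [7 vs 1, 7 vs 4, 4 vs 6] → A does not strictly dominate B (column Z: 4 ≤ 6)
  A vs C: [7 vs 3, 7 vs 4, 4 vs 7] → A does not strictly dominate C (column Z: 4 ≤ 7)
  B vs A: [1 vs 7, 4 vs 7, 6 vs 4] → B does not strictly dominate A (column X: 1 ≤ 7)
  B vs C: [1 vs 3, 4 vs 4, 6 vs 7] → B does not strictly dominate C (column X: 1 ≤ 3)
  C vs A: [3 vs 7, 4 vs 7, 7 vs 4] → C does not strictly dominate A (column X: 3 ≤ 7)
  C vs B: [3 vs 1, 4 vs 4, 7 vs 6] → C does not strictly dominate B (column Y: 4 ≤ 4)
No single strategy strictly dominates all others → no strictly dominant strategy.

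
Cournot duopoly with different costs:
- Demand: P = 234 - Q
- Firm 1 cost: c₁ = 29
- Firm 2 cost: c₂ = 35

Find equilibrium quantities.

q₁* = 70.33, q₂* = 64.33

Work:
Reaction: q₁ = (234 - 29 - q₂)/2
Reaction: q₂ = (234 - 35 - q₁)/2
Solve simultaneously:
q₁* = (234 - 2×29 + 35)/3 = 70.33
q₂* = (234 - 2×35 + 29)/3 = 64.33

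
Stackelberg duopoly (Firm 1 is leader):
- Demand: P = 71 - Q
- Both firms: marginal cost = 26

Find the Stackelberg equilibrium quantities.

q₁* (leader) = 22.5, q₂* (follower) = 11.25

Work:
Follower's reaction: q₂ = (a - c - q₁)/2
Leader substitutes: π₁ = q₁·(a - q₁ - (a-c-q₁)/2 - c)
FOC: q₁* = (71 - 26)/2 = 22.50
Then: q₂* = (71 - 26 - 22.5)/2 = 11.25
Leader has first-mover advantage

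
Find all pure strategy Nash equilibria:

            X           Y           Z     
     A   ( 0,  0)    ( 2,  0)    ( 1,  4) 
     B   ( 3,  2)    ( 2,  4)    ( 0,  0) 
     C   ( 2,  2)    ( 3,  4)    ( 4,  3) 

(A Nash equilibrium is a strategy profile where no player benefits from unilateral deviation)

Nash equilibrium: (C, Y)

Work:
Best responses:
  P1 vs X: payoffs [0, 3, 2] → best response B (payoff 3)
  P1 vs Y: payoffs [2, 2, 3] → best response C (payoff 3)
  P1 vs Z: payoffs [1, 0, 4] → best response C (payoff 4)
  P2 vs A: payoffs [0, 0, 4] → best response Z (payoff 4)
  P2 vs B: payoffs [2, 4, 0] → best response Y (payoff 4)
  P2 vs C: payoffs [2, 4, 3] → best response Y (payoff 4)
Mutual best responses: (C,Y) → Nash equilibria.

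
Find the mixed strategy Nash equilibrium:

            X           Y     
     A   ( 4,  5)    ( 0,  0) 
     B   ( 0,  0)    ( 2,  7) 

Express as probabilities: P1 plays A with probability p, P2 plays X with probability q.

p = 0.5833, q = 0.3333

Work:
Find probabilities that make opponent indifferent:
P2 chooses q to make P1 indifferent between A and B
P1 chooses p to make P2 indifferent between X and Y
Mixed NE: P1 plays (A: 0.5833, B: 0.4167), P2 plays (X: 0.3333, Y: 0.6667)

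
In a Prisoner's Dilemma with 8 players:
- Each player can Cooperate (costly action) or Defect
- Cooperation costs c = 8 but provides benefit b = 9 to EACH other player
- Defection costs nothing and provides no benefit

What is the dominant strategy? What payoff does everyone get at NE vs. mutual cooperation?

Dominant: Defect; NE payoff = 0; Coop payoff = 55

Work:
Defect dominates (saves cost c = 8, benefit to others is external)
NE: All defect → everyone gets 0
If all cooperate: each receives (7)×9 - 8 = 55
Social dilemma: 55 > 0 but NE gives 0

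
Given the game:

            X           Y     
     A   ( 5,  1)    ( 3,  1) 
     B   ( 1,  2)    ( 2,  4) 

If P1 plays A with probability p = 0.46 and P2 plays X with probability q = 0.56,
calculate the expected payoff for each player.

E[P1] = 2.6728, E[P2] = 2.0152

Work:
E[P1] = p·q·π₁(A,X) + p·(1-q)·π₁(A,Y) + (1-p)·q·π₁(B,X) + (1-p)·(1-q)·π₁(B,Y)
= 0.46·0.56·5 + 0.46·0.44·3 + 0.54·0.56·1 + 0.54·0.44·2
= 2.6728

E[P2] = 2.0152 (similar calculation)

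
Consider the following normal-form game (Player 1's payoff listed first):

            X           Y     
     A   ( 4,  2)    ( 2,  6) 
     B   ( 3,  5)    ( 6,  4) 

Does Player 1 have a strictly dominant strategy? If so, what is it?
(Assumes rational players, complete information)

No strictly dominant strategy exists for Player 1

Work:
A strategy strictly dominates another if it gives a strictly higher payoff against every opponent action. Compare each pair of P1's strategies column-by-column:
  A vs B: [4 vs 3, 2 vs 6] → A does not strictly dominate B (column Y: 2 ≤ 6)
  B vs A: [3 vs 4, 6 vs 2] → B does not strictly dominate A (column X: 3 ≤ 4)
No single strategy strictly dominates all others → no strictly dominant strategy.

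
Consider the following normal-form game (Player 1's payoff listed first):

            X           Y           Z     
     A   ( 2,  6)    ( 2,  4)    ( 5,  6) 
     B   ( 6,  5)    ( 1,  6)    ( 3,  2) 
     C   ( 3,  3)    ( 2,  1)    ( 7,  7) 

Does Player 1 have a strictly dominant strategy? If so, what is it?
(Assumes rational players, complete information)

No strictly dominant strategy exists for Player 1

Work:
A strategy strictly dominates another if it gives a strictly higher payoff against every opponent action. Compare each pair of P1's strategies column-by-column:
  A vs B: [2 vs 6, 2 vs 1, 5 vs 3] → A does not strictly dominate B (column X: 2 ≤ 6)
  A vs C: [2 vs 3, 2 vs 2, 5 vs 7] → A does not strictly dominate C (column X: 2 ≤ 3)
  B vs A: [6 vs 2, 1 vs 2, 3 vs 5] → B does not strictly dominate A (column Y: 1 ≤ 2)
  B vs C: [6 vs 3, 1 vs 2, 3 vs 7] → B does not strictly dominate C (column Y: 1 ≤ 2)
  C vs A: [3 vs 2, 2 vs 2, 7 vs 5] → C does not strictly dominate A (column Y: 2 ≤ 2)
  C vs B: [3 vs 6, 2 vs 1, 7 vs 3] → C does not strictly dominate B (column X: 3 ≤ 6)
No single strategy strictly dominates all others → no strictly dominant strategy.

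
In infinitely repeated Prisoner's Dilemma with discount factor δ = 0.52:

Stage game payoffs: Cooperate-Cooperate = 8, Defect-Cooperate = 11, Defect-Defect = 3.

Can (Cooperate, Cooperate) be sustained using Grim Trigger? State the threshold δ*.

δ* = 0.375; since δ = 0.52 ≥ 0.375, cooperation can be sustained

Work:
For Grim Trigger:
Cooperate forever: 8/(1-δ)
Defect then punished: 11 + 3·δ/(1-δ)
Need: 8/(1-δ) ≥ 11 + 3·δ/(1-δ)
Solving: δ ≥ (T-R)/(T-P) = (11-8)/(11-3) = 0.375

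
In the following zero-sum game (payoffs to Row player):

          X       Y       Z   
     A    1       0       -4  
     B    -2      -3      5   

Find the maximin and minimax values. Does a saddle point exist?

Maximin = -3, Minimax = 0, Saddle: False

Work:
Row minimums: [-4, -3] → maximin = -3
Column maximums: [1, 0, 5] → minimax = 0
No saddle point (maximin ≠ minimax). Mixed strategy needed.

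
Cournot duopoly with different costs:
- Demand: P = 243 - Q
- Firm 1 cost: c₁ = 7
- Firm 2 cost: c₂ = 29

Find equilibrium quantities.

q₁* = 86.0, q₂* = 64.0

Work:
Reaction: q₁ = (243 - 7 - q₂)/2
Reaction: q₂ = (243 - 29 - q₁)/2
Solve simultaneously:
q₁* = (243 - 2×7 + 29)/3 = 86.0
q₂* = (243 - 2×29 + 7)/3 = 64.0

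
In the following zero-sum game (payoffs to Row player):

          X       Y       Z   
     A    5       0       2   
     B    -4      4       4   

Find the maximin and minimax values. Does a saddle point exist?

Maximin = 0, Minimax = 4, Saddle: False

Work:
Row minimums: [0, -4] → maximin = 0
Column maximums: [5, 4, 4] → minimax = 4
No saddle point (maximin ≠ minimax). Mixed strategy needed.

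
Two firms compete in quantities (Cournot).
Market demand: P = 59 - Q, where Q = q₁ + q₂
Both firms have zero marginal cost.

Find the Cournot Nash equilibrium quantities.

q₁* = q₂* = 19.67; P* = 19.67

Work:
Profit: π_i = P·q_i = (a - q_i - q_j)·q_i
FOC: ∂π_i/∂q_i = a - 2q_i - q_j = 0
Reaction function: q_i = (59 - q_j)/2
Symmetry: q* = 59/3 = 19.67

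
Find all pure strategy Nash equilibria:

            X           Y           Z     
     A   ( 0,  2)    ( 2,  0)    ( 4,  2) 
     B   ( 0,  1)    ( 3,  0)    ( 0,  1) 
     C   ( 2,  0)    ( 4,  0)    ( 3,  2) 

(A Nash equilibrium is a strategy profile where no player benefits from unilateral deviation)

Nash equilibrium: (A, Z)

Work:
Best responses:
  P1 vs X: payoffs [0, 0, 2] → best response C (payoff 2)
  P1 vs Y: payoffs [2, 3, 4] → best response C (payoff 4)
  P1 vs Z: payoffs [4, 0, 3] → best response A (payoff 4)
  P2 vs A: payoffs [2, 0, 2] → best response X/Z (payoff 2)
  P2 vs B: payoffs [1, 0, 1] → best response X/Z (payoff 1)
  P2 vs C: payoffs [0, 0, 2] → best response Z (payoff 2)
Mutual best responses: (A,Z) → Nash equilibria.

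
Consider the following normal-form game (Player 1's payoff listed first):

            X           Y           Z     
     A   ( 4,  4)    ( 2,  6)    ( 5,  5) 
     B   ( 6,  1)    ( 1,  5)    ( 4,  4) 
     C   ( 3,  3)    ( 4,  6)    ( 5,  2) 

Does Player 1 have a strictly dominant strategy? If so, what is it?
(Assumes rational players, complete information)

No strictly dominant strategy exists for Player 1

Work:
A strategy strictly dominates another if it gives a strictly higher payoff against every opponent action. Compare each pair of P1's strategies column-by-column:
  A vs B: [4 vs 6, 2 vs 1, 5 vs 4] → A does not strictly dominate B (column X: 4 ≤ 6)
  A vs C: [4 vs 3, 2 vs 4, 5 vs 5] → A does not strictly dominate C (column Y: 2 ≤ 4)
  B vs A: [6 vs 4, 1 vs 2, 4 vs 5] → B does not strictly dominate A (column Y: 1 ≤ 2)
  B vs C: [6 vs 3, 1 vs 4, 4 vs 5] → B does not strictly dominate C (column Y: 1 ≤ 4)
  C vs A: [3 vs 4, 4 vs 2, 5 vs 5] → C does not strictly dominate A (column X: 3 ≤ 4)
  C vs B: [3 vs 6, 4 vs 1, 5 vs 4] → C does not strictly dominate B (column X: 3 ≤ 6)
No single strategy strictly dominates all others → no strictly dominant strategy.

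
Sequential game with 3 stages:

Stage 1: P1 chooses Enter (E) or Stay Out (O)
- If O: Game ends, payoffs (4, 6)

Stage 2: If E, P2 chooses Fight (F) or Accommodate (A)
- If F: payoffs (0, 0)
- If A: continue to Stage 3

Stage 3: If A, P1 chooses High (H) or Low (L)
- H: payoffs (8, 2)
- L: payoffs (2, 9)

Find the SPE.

SPE: (E, A, H); Outcome (8, 2)

Work:
Stage 3: P1 chooses H (8 vs 2)
Stage 2: P2: F->0, A->2 (anticipating H). Choose A
Stage 1: P1: O->4, E->8 (anticipating A, H). Choose E
SPE path: E -> A -> H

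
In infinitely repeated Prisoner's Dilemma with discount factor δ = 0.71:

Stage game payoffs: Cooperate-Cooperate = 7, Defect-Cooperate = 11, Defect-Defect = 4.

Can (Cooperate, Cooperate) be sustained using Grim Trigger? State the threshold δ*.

δ* = 0.5714; since δ = 0.71 ≥ 0.5714, cooperation can be sustained

Work:
For Grim Trigger:
Cooperate forever: 7/(1-δ)
Defect then punished: 11 + 4·δ/(1-δ)
Need: 7/(1-δ) ≥ 11 + 4·δ/(1-δ)
Solving: δ ≥ (T-R)/(T-P) = (11-7)/(11-4) = 0.5714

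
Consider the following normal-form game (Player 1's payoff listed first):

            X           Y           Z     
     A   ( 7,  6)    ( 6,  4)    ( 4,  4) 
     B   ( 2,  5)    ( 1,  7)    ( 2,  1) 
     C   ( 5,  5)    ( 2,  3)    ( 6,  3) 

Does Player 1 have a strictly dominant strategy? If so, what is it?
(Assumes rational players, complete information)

No strictly dominant strategy exists for Player 1

Work:
A strategy strictly dominates another if it gives a strictly higher payoff against every opponent action. Compare each pair of P1's strategies column-by-column:
  A vs B: [7 vs 2, 6 vs 1, 4 vs 2] → A strictly dominates B
  A vs C: [7 vs 5, 6 vs 2, 4 vs 6] → A does not strictly dominate C (column Z: 4 ≤ 6)
  B vs A: [2 vs 7, 1 vs 6, 2 vs 4] → B does not strictly dominate A (column X: 2 ≤ 7)
  B vs C: [2 vs 5, 1 vs 2, 2 vs 6] → B does not strictly dominate C (column X: 2 ≤ 5)
  C vs A: [5 vs 7, 2 vs 6, 6 vs 4] → C does not strictly dominate A (column X: 5 ≤ 7)
  C vs B: [5 vs 2, 2 vs 1, 6 vs 2] → C strictly dominates B
No single strategy strictly dominates all others → no strictly dominant strategy.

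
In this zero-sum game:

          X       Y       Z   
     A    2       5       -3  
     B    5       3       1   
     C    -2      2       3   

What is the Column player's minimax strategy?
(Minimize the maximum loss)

Column should play Z, value = 3

Work:
Column player minimizes Row's maximum payoff:
Column X: max payoff to Row = 5
Column Y: max payoff to Row = 5
Column Z: max payoff to Row = 3
Minimum is 3, achieved by column Z.
Minimax strategy: Z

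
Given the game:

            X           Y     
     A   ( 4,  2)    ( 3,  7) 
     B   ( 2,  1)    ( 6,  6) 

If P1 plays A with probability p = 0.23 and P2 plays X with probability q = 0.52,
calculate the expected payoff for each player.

E[P1] = 3.828, E[P2] = 3.63

Work:
E[P1] = p·q·π₁(A,X) + p·(1-q)·π₁(A,Y) + (1-p)·q·π₁(B,X) + (1-p)·(1-q)·π₁(B,Y)
= 0.23·0.52·4 + 0.23·0.48·3 + 0.77·0.52·2 + 0.77·0.48·6
= 3.828

E[P2] = 3.63 (similar calculation)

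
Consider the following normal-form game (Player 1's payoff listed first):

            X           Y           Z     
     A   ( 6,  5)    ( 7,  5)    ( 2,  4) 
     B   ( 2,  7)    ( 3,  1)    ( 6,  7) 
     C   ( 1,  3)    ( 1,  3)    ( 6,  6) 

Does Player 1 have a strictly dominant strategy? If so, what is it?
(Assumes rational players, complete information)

No strictly dominant strategy exists for Player 1

Work:
A strategy strictly dominates another if it gives a strictly higher payoff against every opponent action. Compare each pair of P1's strategies column-by-column:
  A vs B: [6 vs 2, 7 vs 3, 2 vs 6] → A does not strictly dominate B (column Z: 2 ≤ 6)
  A vs C: [6 vs 1, 7 vs 1, 2 vs 6] → A does not strictly dominate C (column Z: 2 ≤ 6)
  B vs A: [2 vs 6, 3 vs 7, 6 vs 2] → B does not strictly dominate A (column X: 2 ≤ 6)
  B vs C: [2 vs 1, 3 vs 1, 6 vs 6] → B does not strictly dominate C (column Z: 6 ≤ 6)
  C vs A: [1 vs 6, 1 vs 7, 6 vs 2] → C does not strictly dominate A (column X: 1 ≤ 6)
  C vs B: [1 vs 2, 1 vs 3, 6 vs 6] → C does not strictly dominate B (column X: 1 ≤ 2)
No single strategy strictly dominates all others → no strictly dominant strategy.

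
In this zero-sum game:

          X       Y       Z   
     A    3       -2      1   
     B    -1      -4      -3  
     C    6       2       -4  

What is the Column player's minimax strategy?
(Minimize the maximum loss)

Column should play Z, value = 1

Work:
Column player minimizes Row's maximum payoff:
Column X: max payoff to Row = 6
Column Y: max payoff to Row = 2
Column Z: max payoff to Row = 1
Minimum is 1, achieved by column Z.
Minimax strategy: Z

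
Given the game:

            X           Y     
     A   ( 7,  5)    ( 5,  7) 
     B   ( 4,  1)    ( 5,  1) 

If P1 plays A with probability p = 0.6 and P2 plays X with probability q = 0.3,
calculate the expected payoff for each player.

E[P1] = 5.24, E[P2] = 4.24

Work:
E[P1] = p·q·π₁(A,X) + p·(1-q)·π₁(A,Y) + (1-p)·q·π₁(B,X) + (1-p)·(1-q)·π₁(B,Y)
= 0.6·0.3·7 + 0.6·0.7·5 + 0.4·0.3·4 + 0.4·0.7·5
= 5.24

E[P2] = 4.24 (similar calculation)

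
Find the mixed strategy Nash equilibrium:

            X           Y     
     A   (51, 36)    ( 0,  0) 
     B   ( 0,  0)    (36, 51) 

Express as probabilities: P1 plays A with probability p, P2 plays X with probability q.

p = 0.5862, q = 0.4138

Work:
Find probabilities that make opponent indifferent:
P2 chooses q to make P1 indifferent between A and B
P1 chooses p to make P2 indifferent between X and Y
Mixed NE: P1 plays (A: 0.5862, B: 0.4138), P2 plays (X: 0.4138, Y: 0.5862)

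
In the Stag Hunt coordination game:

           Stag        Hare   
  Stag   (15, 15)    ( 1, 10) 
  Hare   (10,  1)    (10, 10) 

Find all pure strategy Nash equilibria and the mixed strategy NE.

Pure NE: (Stag, Stag) and (Hare, Hare); Mixed NE: p = 0.6429, q = 0.6429

Work:
Check pure NE:
(Stag, Stag): (15, 15) - no unilateral deviation beneficial
(Hare, Hare): (10, 10) - no unilateral deviation beneficial
Mixed NE: P1 plays Stag with p = 0.6429, P2 plays Stag with q = 0.6429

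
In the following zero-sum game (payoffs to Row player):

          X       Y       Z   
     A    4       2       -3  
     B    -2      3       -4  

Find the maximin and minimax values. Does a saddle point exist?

Maximin = -3, Minimax = -3, Saddle: True

Work:
Row minimums: [-3, -4] → maximin = -3
Column maximums: [4, 3, -3] → minimax = -3
Saddle point exists! Game value = -3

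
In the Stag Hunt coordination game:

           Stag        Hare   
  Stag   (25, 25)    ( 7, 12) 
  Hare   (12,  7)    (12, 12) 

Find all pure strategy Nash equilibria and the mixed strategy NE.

Pure NE: (Stag, Stag) and (Hare, Hare); Mixed NE: p = 0.2778, q = 0.2778

Work:
Check pure NE:
(Stag, Stag): (25, 25) - no unilateral deviation beneficial
(Hare, Hare): (12, 12) - no unilateral deviation beneficial
Mixed NE: P1 plays Stag with p = 0.2778, P2 plays Stag with q = 0.2778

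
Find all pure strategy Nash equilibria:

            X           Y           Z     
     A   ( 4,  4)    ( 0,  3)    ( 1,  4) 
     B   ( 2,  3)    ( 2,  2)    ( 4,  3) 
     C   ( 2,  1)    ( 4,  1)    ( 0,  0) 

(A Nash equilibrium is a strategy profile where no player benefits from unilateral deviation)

Nash equilibrium: (A, X), (B, Z), (C, Y)

Work:
Best responses:
  P1 vs X: payoffs [4, 2, 2] → best response A (payoff 4)
  P1 vs Y: payoffs [0, 2, 4] → best response C (payoff 4)
  P1 vs Z: payoffs [1, 4, 0] → best response B (payoff 4)
  P2 vs A: payoffs [4, 3, 4] → best response X/Z (payoff 4)
  P2 vs B: payoffs [3, 2, 3] → best response X/Z (payoff 3)
  P2 vs C: payoffs [1, 1, 0] → best response X/Y (payoff 1)
Mutual best responses: (A,X), (B,Z), (C,Y) → Nash equilibria.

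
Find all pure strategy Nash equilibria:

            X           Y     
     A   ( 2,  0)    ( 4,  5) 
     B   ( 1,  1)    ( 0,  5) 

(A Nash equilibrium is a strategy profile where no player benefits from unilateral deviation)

Nash equilibrium: (A, Y)

Work:
Best responses:
  P1 vs X: payoffs [2, 1] → best response A (payoff 2)
  P1 vs Y: payoffs [4, 0] → best response A (payoff 4)
  P2 vs A: payoffs [0, 5] → best response Y (payoff 5)
  P2 vs B: payoffs [1, 5] → best response Y (payoff 5)
Mutual best responses: (A,Y) → Nash equilibria.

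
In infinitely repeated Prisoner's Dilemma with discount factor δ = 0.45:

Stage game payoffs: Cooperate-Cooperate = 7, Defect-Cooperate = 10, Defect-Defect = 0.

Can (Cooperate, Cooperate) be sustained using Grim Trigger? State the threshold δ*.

δ* = 0.3; since δ = 0.45 ≥ 0.3, cooperation can be sustained

Work:
For Grim Trigger:
Cooperate forever: 7/(1-δ)
Defect then punished: 10 + 0·δ/(1-δ)
Need: 7/(1-δ) ≥ 10 + 0·δ/(1-δ)
Solving: δ ≥ (T-R)/(T-P) = (10-7)/(10-0) = 0.3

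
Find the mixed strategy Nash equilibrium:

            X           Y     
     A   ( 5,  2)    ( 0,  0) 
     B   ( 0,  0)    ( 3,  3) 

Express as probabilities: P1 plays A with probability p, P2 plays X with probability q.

p = 0.6, q = 0.375

Work:
Find probabilities that make opponent indifferent:
P2 chooses q to make P1 indifferent between A and B
P1 chooses p to make P2 indifferent between X and Y
Mixed NE: P1 plays (A: 0.6, B: 0.4), P2 plays (X: 0.375, Y: 0.625)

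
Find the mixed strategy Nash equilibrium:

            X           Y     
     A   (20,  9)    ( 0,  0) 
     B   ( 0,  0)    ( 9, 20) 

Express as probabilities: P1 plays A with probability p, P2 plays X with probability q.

p = 0.6897, q = 0.3103

Work:
Find probabilities that make opponent indifferent:
P2 chooses q to make P1 indifferent between A and B
P1 chooses p to make P2 indifferent between X and Y
Mixed NE: P1 plays (A: 0.6897, B: 0.3103), P2 plays (X: 0.3103, Y: 0.6897)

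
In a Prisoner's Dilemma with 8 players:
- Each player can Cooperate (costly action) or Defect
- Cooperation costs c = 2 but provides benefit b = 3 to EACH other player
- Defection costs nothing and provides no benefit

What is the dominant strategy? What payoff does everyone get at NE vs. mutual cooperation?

Dominant: Defect; NE payoff = 0; Coop payoff = 19

Work:
Defect dominates (saves cost c = 2, benefit to others is external)
NE: All defect → everyone gets 0
If all cooperate: each receives (7)×3 - 2 = 19
Social dilemma: 19 > 0 but NE gives 0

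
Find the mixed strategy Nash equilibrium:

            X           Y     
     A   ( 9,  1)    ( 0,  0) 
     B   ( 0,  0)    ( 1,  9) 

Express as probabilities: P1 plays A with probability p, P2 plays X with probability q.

p = 0.9, q = 0.1

Work:
Find probabilities that make opponent indifferent:
P2 chooses q to make P1 indifferent between A and B
P1 chooses p to make P2 indifferent between X and Y
Mixed NE: P1 plays (A: 0.9, B: 0.1), P2 plays (X: 0.1, Y: 0.9)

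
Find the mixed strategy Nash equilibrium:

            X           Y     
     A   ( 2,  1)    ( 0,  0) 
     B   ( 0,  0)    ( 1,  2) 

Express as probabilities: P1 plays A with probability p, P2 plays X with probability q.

p = 0.6667, q = 0.3333

Work:
Find probabilities that make opponent indifferent:
P2 chooses q to make P1 indifferent between A and B
P1 chooses p to make P2 indifferent between X and Y
Mixed NE: P1 plays (A: 0.6667, B: 0.3333), P2 plays (X: 0.3333, Y: 0.6667)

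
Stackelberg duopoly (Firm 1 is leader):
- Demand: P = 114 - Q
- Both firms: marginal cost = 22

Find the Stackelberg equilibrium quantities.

q₁* (leader) = 46.0, q₂* (follower) = 23.0

Work:
Follower's reaction: q₂ = (a - c - q₁)/2
Leader substitutes: π₁ = q₁·(a - q₁ - (a-c-q₁)/2 - c)
FOC: q₁* = (114 - 22)/2 = 46.00
Then: q₂* = (114 - 22 - 46.0)/2 = 23.00
Leader has first-mover advantage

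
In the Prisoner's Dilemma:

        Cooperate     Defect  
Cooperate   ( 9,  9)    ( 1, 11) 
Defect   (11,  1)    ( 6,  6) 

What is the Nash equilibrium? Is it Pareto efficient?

(Defect, Defect) is NE; not Pareto efficient

Work:
Defect dominates Cooperate for both players:
If P2 cooperates: Defect (11) > Cooperate (9)
If P2 defects: Defect (6) > Cooperate (1)
NE: (Defect, Defect) with payoff (6, 6)
But (Cooperate, Cooperate) = (9, 9) Pareto dominates (6, 6)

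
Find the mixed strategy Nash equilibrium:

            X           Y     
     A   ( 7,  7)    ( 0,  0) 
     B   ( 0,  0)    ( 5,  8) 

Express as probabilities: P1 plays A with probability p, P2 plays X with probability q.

p = 0.5333, q = 0.4167

Work:
Find probabilities that make opponent indifferent:
P2 chooses q to make P1 indifferent between A and B
P1 chooses p to make P2 indifferent between X and Y
Mixed NE: P1 plays (A: 0.5333, B: 0.4667), P2 plays (X: 0.4167, Y: 0.5833)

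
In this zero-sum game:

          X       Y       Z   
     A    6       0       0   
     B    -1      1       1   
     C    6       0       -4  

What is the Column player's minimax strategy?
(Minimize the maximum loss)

Column should play Y or Z (all achieve the minimum), value = 1

Work:
Column player minimizes Row's maximum payoff:
Column X: max payoff to Row = 6
Column Y: max payoff to Row = 1
Column Z: max payoff to Row = 1
Minimum is 1, achieved by columns Y, Z (tied).
Each of Y or Z is a minimax strategy.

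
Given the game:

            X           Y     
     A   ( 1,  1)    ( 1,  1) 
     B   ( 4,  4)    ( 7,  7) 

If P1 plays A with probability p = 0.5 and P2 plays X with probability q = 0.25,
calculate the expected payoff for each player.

E[P1] = 3.625, E[P2] = 3.625

Work:
E[P1] = p·q·π₁(A,X) + p·(1-q)·π₁(A,Y) + (1-p)·q·π₁(B,X) + (1-p)·(1-q)·π₁(B,Y)
= 0.5·0.25·1 + 0.5·0.75·1 + 0.5·0.25·4 + 0.5·0.75·7
= 3.625

E[P2] = 3.625 (similar calculation)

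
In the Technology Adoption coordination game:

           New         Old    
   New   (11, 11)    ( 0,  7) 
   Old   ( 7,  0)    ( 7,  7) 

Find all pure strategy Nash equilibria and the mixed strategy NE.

Pure NE: (New, New) and (Old, Old); Mixed NE: p = 0.6364, q = 0.6364

Work:
Check pure NE:
(New, New): (11, 11) - no unilateral deviation beneficial
(Old, Old): (7, 7) - no unilateral deviation beneficial
Mixed NE: P1 plays New with p = 0.6364, P2 plays New with q = 0.6364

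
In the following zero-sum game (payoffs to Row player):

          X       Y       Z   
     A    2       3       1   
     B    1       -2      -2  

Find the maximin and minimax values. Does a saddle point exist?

Maximin = 1, Minimax = 1, Saddle: True

Work:
Row minimums: [1, -2] → maximin = 1
Column maximums: [2, 3, 1] → minimax = 1
Saddle point exists! Game value = 1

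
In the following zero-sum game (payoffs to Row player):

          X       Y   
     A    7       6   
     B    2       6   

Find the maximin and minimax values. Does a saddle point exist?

Maximin = 6, Minimax = 6, Saddle: True

Work:
Row minimums: [6, 2] → maximin = 6
Column maximums: [7, 6] → minimax = 6
Saddle point exists! Game value = 6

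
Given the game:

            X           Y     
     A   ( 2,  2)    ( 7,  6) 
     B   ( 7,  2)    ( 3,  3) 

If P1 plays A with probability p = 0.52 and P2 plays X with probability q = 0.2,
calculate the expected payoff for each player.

E[P1] = 4.944, E[P2] = 4.048

Work:
E[P1] = p·q·π₁(A,X) + p·(1-q)·π₁(A,Y) + (1-p)·q·π₁(B,X) + (1-p)·(1-q)·π₁(B,Y)
= 0.52·0.2·2 + 0.52·0.8·7 + 0.48·0.2·7 + 0.48·0.8·3
= 4.944

E[P2] = 4.048 (similar calculation)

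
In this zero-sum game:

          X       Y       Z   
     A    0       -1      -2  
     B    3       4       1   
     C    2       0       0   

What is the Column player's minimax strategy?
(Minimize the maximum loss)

Column should play Z, value = 1

Work:
Column player minimizes Row's maximum payoff:
Column X: max payoff to Row = 3
Column Y: max payoff to Row = 4
Column Z: max payoff to Row = 1
Minimum is 1, achieved by column Z.
Minimax strategy: Z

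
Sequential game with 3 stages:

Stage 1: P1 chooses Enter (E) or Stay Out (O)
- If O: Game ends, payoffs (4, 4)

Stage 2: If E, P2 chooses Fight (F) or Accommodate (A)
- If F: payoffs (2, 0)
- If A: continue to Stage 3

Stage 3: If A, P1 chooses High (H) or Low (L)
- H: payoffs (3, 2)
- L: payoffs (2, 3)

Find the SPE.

SPE: (O, A, H); Outcome (4, 4)

Work:
Stage 3: P1 chooses H (3 vs 2)
Stage 2: P2: F->0, A->2 (anticipating H). Choose A
Stage 1: P1: O->4, E->3 (anticipating A, H). Choose O
SPE path: O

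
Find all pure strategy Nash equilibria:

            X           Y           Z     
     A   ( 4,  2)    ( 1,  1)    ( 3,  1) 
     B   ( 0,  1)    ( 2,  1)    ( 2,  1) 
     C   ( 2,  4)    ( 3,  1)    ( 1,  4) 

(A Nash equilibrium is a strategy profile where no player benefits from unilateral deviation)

Nash equilibrium: (A, X)

Work:
Best responses:
  P1 vs X: payoffs [4, 0, 2] → best response A (payoff 4)
  P1 vs Y: payoffs [1, 2, 3] → best response C (payoff 3)
  P1 vs Z: payoffs [3, 2, 1] → best response A (payoff 3)
  P2 vs A: payoffs [2, 1, 1] → best response X (payoff 2)
  P2 vs B: payoffs [1, 1, 1] → best response X/Y/Z (payoff 1)
  P2 vs C: payoffs [4, 1, 4] → best response X/Z (payoff 4)
Mutual best responses: (A,X) → Nash equilibria.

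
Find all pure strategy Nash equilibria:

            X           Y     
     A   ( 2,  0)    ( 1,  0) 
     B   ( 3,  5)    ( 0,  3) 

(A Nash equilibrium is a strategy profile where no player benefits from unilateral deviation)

Nash equilibrium: (A, Y), (B, X)

Work:
Best responses:
  P1 vs X: payoffs [2, 3] → best response B (payoff 3)
  P1 vs Y: payoffs [1, 0] → best response A (payoff 1)
  P2 vs A: payoffs [0, 0] → best response X/Y (payoff 0)
  P2 vs B: payoffs [5, 3] → best response X (payoff 5)
Mutual best responses: (A,Y), (B,X) → Nash equilibria.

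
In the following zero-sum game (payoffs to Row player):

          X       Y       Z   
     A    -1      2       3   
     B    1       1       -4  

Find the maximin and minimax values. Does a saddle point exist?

Maximin = -1, Minimax = 1, Saddle: False

Work:
Row minimums: [-1, -4] → maximin = -1
Column maximums: [1, 2, 3] → minimax = 1
No saddle point (maximin ≠ minimax). Mixed strategy needed.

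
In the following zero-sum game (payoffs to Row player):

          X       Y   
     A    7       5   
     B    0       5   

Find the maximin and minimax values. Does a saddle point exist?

Maximin = 5, Minimax = 5, Saddle: True

Work:
Row minimums: [5, 0] → maximin = 5
Column maximums: [7, 5] → minimax = 5
Saddle point exists! Game value = 5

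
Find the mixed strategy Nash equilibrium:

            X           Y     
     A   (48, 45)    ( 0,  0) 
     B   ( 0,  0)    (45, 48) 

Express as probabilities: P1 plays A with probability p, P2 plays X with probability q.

p = 0.5161, q = 0.4839

Work:
Find probabilities that make opponent indifferent:
P2 chooses q to make P1 indifferent between A and B
P1 chooses p to make P2 indifferent between X and Y
Mixed NE: P1 plays (A: 0.5161, B: 0.4839), P2 plays (X: 0.4839, Y: 0.5161)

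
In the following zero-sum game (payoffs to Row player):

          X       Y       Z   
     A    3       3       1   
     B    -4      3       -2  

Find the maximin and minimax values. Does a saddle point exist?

Maximin = 1, Minimax = 1, Saddle: True

Work:
Row minimums: [1, -4] → maximin = 1
Column maximums: [3, 3, 1] → minimax = 1
Saddle point exists! Game value = 1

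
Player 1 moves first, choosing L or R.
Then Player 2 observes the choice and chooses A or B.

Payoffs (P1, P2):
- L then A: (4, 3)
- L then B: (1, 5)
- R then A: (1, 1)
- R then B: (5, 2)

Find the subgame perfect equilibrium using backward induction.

P1 plays R, P2 plays B after L and B after R; Payoff (5, 2)

Work:
Backward induction:
After L: P2 chooses B → P1 gets 1
After R: P2 chooses B → P1 gets 5
P1 chooses R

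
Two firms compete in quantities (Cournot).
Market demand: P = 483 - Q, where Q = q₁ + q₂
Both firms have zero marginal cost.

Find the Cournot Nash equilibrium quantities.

q₁* = q₂* = 161.0; P* = 161.0

Work:
Profit: π_i = P·q_i = (a - q_i - q_j)·q_i
FOC: ∂π_i/∂q_i = a - 2q_i - q_j = 0
Reaction function: q_i = (483 - q_j)/2
Symmetry: q* = 483/3 = 161.0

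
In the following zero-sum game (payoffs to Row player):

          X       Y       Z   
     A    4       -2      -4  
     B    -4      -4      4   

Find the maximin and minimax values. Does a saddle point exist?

Maximin = -4, Minimax = -2, Saddle: False

Work:
Row minimums: [-4, -4] → maximin = -4
Column maximums: [4, -2, 4] → minimax = -2
No saddle point (maximin ≠ minimax). Mixed strategy needed.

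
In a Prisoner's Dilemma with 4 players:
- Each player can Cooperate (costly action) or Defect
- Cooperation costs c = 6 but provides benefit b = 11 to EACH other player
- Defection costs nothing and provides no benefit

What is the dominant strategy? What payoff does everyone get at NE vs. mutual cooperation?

Dominant: Defect; NE payoff = 0; Coop payoff = 27

Work:
Defect dominates (saves cost c = 6, benefit to others is external)
NE: All defect → everyone gets 0
If all cooperate: each receives (3)×11 - 6 = 27
Social dilemma: 27 > 0 but NE gives 0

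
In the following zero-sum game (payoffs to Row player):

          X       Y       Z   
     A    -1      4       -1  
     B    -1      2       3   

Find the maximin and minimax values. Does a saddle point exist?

Maximin = -1, Minimax = -1, Saddle: True

Work:
Row minimums: [-1, -1] → maximin = -1
Column maximums: [-1, 4, 3] → minimax = -1
Saddle point exists! Game value = -1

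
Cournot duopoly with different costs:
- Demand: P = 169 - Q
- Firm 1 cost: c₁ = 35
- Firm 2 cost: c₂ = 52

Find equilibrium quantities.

q₁* = 50.33, q₂* = 33.33

Work:
Reaction: q₁ = (169 - 35 - q₂)/2
Reaction: q₂ = (169 - 52 - q₁)/2
Solve simultaneously:
q₁* = (169 - 2×35 + 52)/3 = 50.33
q₂* = (169 - 2×52 + 35)/3 = 33.33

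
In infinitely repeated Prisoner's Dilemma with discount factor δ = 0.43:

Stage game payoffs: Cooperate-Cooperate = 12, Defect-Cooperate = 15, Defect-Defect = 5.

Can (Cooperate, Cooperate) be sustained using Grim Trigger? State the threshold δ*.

δ* = 0.3; since δ = 0.43 ≥ 0.3, cooperation can be sustained

Work:
For Grim Trigger:
Cooperate forever: 12/(1-δ)
Defect then punished: 15 + 5·δ/(1-δ)
Need: 12/(1-δ) ≥ 15 + 5·δ/(1-δ)
Solving: δ ≥ (T-R)/(T-P) = (15-12)/(15-5) = 0.3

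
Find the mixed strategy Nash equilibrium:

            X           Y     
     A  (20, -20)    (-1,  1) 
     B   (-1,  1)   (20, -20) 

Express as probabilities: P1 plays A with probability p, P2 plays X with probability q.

p = 0.5, q = 0.5

Work:
Find probabilities that make opponent indifferent:
P2 chooses q to make P1 indifferent between A and B
P1 chooses p to make P2 indifferent between X and Y
Mixed NE: P1 plays (A: 0.5, B: 0.5), P2 plays (X: 0.5, Y: 0.5)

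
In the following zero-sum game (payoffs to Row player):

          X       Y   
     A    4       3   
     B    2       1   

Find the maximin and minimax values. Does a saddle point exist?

Maximin = 3, Minimax = 3, Saddle: True

Work:
Row minimums: [3, 1] → maximin = 3
Column maximums: [4, 3] → minimax = 3
Saddle point exists! Game value = 3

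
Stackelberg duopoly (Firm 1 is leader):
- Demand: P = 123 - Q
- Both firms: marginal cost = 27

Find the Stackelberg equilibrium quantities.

q₁* (leader) = 48.0, q₂* (follower) = 24.0

Work:
Follower's reaction: q₂ = (a - c - q₁)/2
Leader substitutes: π₁ = q₁·(a - q₁ - (a-c-q₁)/2 - c)
FOC: q₁* = (123 - 27)/2 = 48.00
Then: q₂* = (123 - 27 - 48.0)/2 = 24.00
Leader has first-mover advantage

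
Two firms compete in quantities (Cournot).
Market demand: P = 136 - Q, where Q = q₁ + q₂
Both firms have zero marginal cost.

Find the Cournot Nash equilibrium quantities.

q₁* = q₂* = 45.33; P* = 45.33

Work:
Profit: π_i = P·q_i = (a - q_i - q_j)·q_i
FOC: ∂π_i/∂q_i = a - 2q_i - q_j = 0
Reaction function: q_i = (136 - q_j)/2
Symmetry: q* = 136/3 = 45.33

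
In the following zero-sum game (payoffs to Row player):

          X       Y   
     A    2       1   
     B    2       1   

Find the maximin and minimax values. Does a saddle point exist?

Maximin = 1, Minimax = 1, Saddle: True

Work:
Row minimums: [1, 1] → maximin = 1
Column maximums: [2, 1] → minimax = 1
Saddle point exists! Game value = 1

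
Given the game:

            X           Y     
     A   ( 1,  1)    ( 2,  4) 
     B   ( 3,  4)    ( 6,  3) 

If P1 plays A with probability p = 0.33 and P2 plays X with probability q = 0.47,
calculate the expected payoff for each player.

E[P1] = 3.5802, E[P2] = 3.1796

Work:
E[P1] = p·q·π₁(A,X) + p·(1-q)·π₁(A,Y) + (1-p)·q·π₁(B,X) + (1-p)·(1-q)·π₁(B,Y)
= 0.33·0.47·1 + 0.33·0.53·2 + 0.67·0.47·3 + 0.67·0.53·6
= 3.5802

E[P2] = 3.1796 (similar calculation)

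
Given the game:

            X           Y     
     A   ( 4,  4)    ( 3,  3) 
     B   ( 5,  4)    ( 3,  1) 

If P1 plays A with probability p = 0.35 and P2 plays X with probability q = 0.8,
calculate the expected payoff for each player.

E[P1] = 4.32, E[P2] = 3.54

Work:
E[P1] = p·q·π₁(A,X) + p·(1-q)·π₁(A,Y) + (1-p)·q·π₁(B,X) + (1-p)·(1-q)·π₁(B,Y)
= 0.35·0.8·4 + 0.35·0.2·3 + 0.65·0.8·5 + 0.65·0.2·3
= 4.32

E[P2] = 3.54 (similar calculation)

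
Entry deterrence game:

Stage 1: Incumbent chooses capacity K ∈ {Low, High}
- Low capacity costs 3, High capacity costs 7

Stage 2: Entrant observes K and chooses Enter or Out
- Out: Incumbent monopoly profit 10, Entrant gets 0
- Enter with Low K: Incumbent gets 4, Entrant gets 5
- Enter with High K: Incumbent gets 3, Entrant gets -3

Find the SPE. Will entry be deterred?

SPE: (High, Enter|Low, Out|High); Entry deterred. Incumbent net profit = 3

Work:
After Low K: Entrant enters (5 > 0)
After High K: Entrant stays out (-3 < 0)
Incumbent: Low → 4−3=1, High → 10−7=3
Incumbent chooses High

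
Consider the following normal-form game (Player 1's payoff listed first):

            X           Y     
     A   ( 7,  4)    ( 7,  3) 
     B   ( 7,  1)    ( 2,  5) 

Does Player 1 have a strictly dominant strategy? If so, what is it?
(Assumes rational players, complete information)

No strictly dominant strategy exists for Player 1

Work:
A strategy strictly dominates another if it gives a strictly higher payoff against every opponent action. Compare each pair of P1's strategies column-by-column:
  A vs B: [7 vs 7, 7 vs 2] → A does not strictly dominate B (column X: 7 ≤ 7)
  B vs A: [7 vs 7, 2 vs 7] → B does not strictly dominate A (column X: 7 ≤ 7)
No single strategy strictly dominates all others → no strictly dominant strategy.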